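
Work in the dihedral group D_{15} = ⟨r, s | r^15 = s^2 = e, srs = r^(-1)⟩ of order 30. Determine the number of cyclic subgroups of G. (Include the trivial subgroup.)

19

A cyclic subgroup of order d is generated by each of its φ(d) elements of order d, so the cyclic subgroups of order d number (#elements of order d)/φ(d).
Cyclic subgroups by order — order 1: 1; order 2: 15; order 3: 1; order 5: 1; order 15: 1.
Total: 19.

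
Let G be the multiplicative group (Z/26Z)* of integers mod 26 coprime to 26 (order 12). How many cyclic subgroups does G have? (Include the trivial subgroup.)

Group the elements of G by the cyclic subgroup they generate; each cyclic subgroup of order d accounts for φ(d) elements.
Cyclic subgroups by order — order 1: 1; order 2: 1; order 3: 1; order 4: 1; order 6: 1; order 12: 1.
Total: 6.

6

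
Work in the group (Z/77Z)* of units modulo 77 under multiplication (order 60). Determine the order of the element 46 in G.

Compute successive powers of 46 mod 77: 46, 37, 8, 60, 65, 64, 18, 58, …; 46^30 ≡ 1 (mod 77).
So |⟨46⟩| = 30.

30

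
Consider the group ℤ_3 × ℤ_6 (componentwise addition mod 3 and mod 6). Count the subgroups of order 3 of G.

4

|G| = 18 and 3 | 18, so subgroups of order 3 are possible by Lagrange.
The subgroups of order 3 are: {(0,0), (0,2), (0,4)}; {(0,0), (1,0), (2,0)}; {(0,0), (1,2), (2,4)}; {(0,0), (1,4), (2,2)}.
So G has 4 subgroups of order 3.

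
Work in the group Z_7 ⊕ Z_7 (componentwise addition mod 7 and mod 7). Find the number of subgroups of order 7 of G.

|G| = 49 and 7 | 49, so subgroups of order 7 are possible by Lagrange.
The subgroups of order 7 are: {(0,0), (0,1), (0,2), (0,3), (0,4), (0,5), (0,6)}; {(0,0), (1,0), (2,0), (3,0), (4,0), (5,0), (6,0)}; {(0,0), (1,1), (2,2), (3,3), (4,4), (5,5), (6,6)}; {(0,0), (1,2), (2,4), (3,6), (4,1), (5,3), (6,5)}; … (8 in all).
So G has 8 subgroups of order 7.

8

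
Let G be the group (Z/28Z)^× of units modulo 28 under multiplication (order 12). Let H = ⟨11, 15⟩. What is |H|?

6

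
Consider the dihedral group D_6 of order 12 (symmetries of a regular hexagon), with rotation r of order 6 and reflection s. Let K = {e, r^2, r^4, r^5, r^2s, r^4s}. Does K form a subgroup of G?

r^5 ∈ K but its inverse r ∉ K, so K is not a subgroup.

No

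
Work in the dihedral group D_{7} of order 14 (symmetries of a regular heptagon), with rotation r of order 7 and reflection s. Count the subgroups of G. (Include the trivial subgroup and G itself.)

10

|G| = 14, so by Lagrange every subgroup order divides 14. Divisors: 1, 2, 7, 14.
Subgroups by order — order 1: 1; order 2: 7; order 7: 1; order 14: 1.
Total: 1 + 7 + 1 + 1 = 10.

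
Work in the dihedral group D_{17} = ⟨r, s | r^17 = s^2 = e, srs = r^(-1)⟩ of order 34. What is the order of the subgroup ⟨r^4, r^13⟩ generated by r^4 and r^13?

17

|⟨r^4⟩| = 17 and |⟨r^13⟩| = 17, so |H| is a multiple of lcm(17, 17) = 17 and divides |G| = 34.
Closing under the operation: H = {e, r, r^2, r^3, r^4, r^5, r^6, r^7, r^8, r^9, r^10, r^11, r^12, r^13, r^14, r^15, r^16}, so |H| = 17.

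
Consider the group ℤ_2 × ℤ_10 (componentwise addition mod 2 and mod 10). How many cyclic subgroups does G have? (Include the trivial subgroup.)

8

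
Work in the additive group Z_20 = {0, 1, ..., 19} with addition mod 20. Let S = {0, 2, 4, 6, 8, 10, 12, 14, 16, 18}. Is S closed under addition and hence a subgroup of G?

|S| = 10 divides |G| = 20, consistent with Lagrange.
S contains the identity, every element's inverse is in S, and S is closed under +: it is a subgroup.
In fact S = ⟨2⟩.

Yes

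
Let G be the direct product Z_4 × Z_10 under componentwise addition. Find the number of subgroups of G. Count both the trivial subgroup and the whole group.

16

|G| = 40, so by Lagrange every subgroup order divides 40. Divisors: 1, 2, 4, 5, 8, 10, 20, 40.
Subgroups by order — order 1: 1; order 2: 3; order 4: 3; order 5: 1; order 8: 1; order 10: 3; order 20: 3; order 40: 1.
Total: 1 + 3 + 3 + 1 + 1 + 3 + 3 + 1 = 16.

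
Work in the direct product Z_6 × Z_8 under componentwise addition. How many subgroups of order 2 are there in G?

3

|G| = 48 and 2 | 48, so subgroups of order 2 are possible by Lagrange.
The subgroups of order 2 are: {(0,0), (0,4)}; {(0,0), (3,0)}; {(0,0), (3,4)}.
So G has 3 subgroups of order 2.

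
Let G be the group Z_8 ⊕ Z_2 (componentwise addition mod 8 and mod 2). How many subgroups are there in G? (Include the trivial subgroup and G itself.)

|G| = 16, so by Lagrange every subgroup order divides 16. Divisors: 1, 2, 4, 8, 16.
Subgroups by order — order 1: 1; order 2: 3; order 4: 3; order 8: 3; order 16: 1.
Total: 1 + 3 + 3 + 3 + 1 = 11.

11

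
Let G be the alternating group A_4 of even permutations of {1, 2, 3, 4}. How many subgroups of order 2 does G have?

3

|G| = 12 and 2 | 12, so subgroups of order 2 are possible by Lagrange.
The subgroups of order 2 are: {e, (1 2)(3 4)}; {e, (1 3)(2 4)}; {e, (1 4)(2 3)}.
So G has 3 subgroups of order 2.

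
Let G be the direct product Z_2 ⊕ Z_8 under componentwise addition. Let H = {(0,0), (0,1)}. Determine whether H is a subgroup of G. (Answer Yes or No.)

No

(0,1) ∈ H but its inverse (0,7) ∉ H, so H is not a subgroup.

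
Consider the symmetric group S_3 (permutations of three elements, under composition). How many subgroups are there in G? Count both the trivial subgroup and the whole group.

6

|G| = 6, so by Lagrange every subgroup order divides 6. Divisors: 1, 2, 3, 6.
Subgroups by order — order 1: 1; order 2: 3; order 3: 1; order 6: 1.
Total: 1 + 3 + 1 + 1 = 6.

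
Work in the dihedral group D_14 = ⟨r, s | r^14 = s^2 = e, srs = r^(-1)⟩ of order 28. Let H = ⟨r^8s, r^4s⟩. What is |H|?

14

|⟨r^8s⟩| = 2 and |⟨r^4s⟩| = 2, so |H| is a multiple of lcm(2, 2) = 2 and divides |G| = 28.
Closing under the operation: H = {e, r^2, r^4, r^6, r^8, r^10, r^12, s, r^2s, r^4s, r^6s, r^8s, r^10s, r^12s}, so |H| = 14.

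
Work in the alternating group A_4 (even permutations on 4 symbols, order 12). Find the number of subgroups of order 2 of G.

3

|G| = 12 and 2 | 12, so subgroups of order 2 are possible by Lagrange.
The subgroups of order 2 are: {e, (1 2)(3 4)}; {e, (1 3)(2 4)}; {e, (1 4)(2 3)}.
So G has 3 subgroups of order 2.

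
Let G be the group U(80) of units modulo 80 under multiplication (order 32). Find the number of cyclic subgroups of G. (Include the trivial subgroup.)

Each element a generates a cyclic subgroup ⟨a⟩; distinct elements may generate the same one (a cyclic group of order d has φ(d) generators).
Cyclic subgroups by order — order 1: 1; order 2: 7; order 4: 12.
Total: 20.

20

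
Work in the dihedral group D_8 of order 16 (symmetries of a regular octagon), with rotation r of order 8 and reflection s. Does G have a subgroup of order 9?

No

9 does not divide |G| = 16, so by Lagrange no subgroup of order 9 exists.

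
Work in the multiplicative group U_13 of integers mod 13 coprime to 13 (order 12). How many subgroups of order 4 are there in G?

1

|G| = 12 and 4 | 12, so subgroups of order 4 are possible by Lagrange.
The subgroups of order 4 are: {1, 5, 8, 12}.
So G has 1 subgroup of order 4.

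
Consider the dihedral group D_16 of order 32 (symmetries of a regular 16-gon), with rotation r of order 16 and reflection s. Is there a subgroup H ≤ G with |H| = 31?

31 does not divide |G| = 32, so by Lagrange no subgroup of order 31 exists.

No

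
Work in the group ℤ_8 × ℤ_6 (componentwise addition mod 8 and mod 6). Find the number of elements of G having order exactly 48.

0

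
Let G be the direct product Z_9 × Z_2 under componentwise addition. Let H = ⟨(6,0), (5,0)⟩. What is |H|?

|⟨(6,0)⟩| = 3 and |⟨(5,0)⟩| = 9, so |H| is a multiple of lcm(3, 9) = 9 and divides |G| = 18.
Closing under the operation: H = {(0,0), (1,0), (2,0), (3,0), (4,0), (5,0), (6,0), (7,0), (8,0)}, so |H| = 9.

9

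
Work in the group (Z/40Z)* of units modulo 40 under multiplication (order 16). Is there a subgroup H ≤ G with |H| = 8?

Yes

8 | 16. A subgroup of order 8 is {1, 7, 9, 11, 13, 19, 23, 37}.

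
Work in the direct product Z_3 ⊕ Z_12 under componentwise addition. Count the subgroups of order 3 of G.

4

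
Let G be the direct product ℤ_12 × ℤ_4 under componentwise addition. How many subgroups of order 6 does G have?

3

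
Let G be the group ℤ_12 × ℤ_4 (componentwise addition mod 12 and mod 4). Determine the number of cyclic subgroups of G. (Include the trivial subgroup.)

Group the elements of G by the cyclic subgroup they generate; each cyclic subgroup of order d accounts for φ(d) elements.
Cyclic subgroups by order — order 1: 1; order 2: 3; order 3: 1; order 4: 6; order 6: 3; order 12: 6.
Total: 20.

20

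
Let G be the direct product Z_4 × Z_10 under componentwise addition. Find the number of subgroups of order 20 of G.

|G| = 40 and 20 | 40, so subgroups of order 20 are possible by Lagrange.
The subgroups of order 20 are: {(0,0), (0,1), (0,2), (0,3), (0,4), (0,5), (0,6), (0,7), (0,8), (0,9), (2,0), (2,1), (2,2), (2,3), (2,4), (2,5), (2,6), (2,7), (2,8), (2,9)}; {(0,0), (0,2), (0,4), (0,6), (0,8), (1,0), (1,2), (1,4), (1,6), (1,8), (2,0), (2,2), (2,4), (2,6), (2,8), (3,0), (3,2), (3,4), (3,6), (3,8)}; {(0,0), (0,2), (0,4), (0,6), (0,8), (1,1), (1,3), (1,5), (1,7), (1,9), (2,0), (2,2), (2,4), (2,6), (2,8), (3,1), (3,3), (3,5), (3,7), (3,9)}.
So G has 3 subgroups of order 20.

3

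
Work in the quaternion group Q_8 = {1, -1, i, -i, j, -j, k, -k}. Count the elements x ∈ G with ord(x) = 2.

1

The elements of order 2 are: -1.
That's 1.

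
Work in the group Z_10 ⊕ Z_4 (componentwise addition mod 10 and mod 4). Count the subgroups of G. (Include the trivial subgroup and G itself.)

16

|G| = 40, so by Lagrange every subgroup order divides 40. Divisors: 1, 2, 4, 5, 8, 10, 20, 40.
Subgroups by order — order 1: 1; order 2: 3; order 4: 3; order 5: 1; order 8: 1; order 10: 3; order 20: 3; order 40: 1.
Total: 1 + 3 + 3 + 1 + 1 + 3 + 3 + 1 = 16.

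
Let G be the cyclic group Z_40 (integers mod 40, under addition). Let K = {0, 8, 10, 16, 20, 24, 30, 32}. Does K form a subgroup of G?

No

Closure fails: 32 + 10 = 2 ∉ K. So K is not a subgroup.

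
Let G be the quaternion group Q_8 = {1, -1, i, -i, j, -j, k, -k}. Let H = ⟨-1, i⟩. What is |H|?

|⟨-1⟩| = 2 and |⟨i⟩| = 4, so |H| is a multiple of lcm(2, 4) = 4 and divides |G| = 8.
Closing under the operation: H = {1, -1, i, -i}, so |H| = 4.

4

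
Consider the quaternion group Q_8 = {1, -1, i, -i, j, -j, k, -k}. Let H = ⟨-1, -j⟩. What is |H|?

4

|⟨-1⟩| = 2 and |⟨-j⟩| = 4, so |H| is a multiple of lcm(2, 4) = 4 and divides |G| = 8.
Closing under the operation: H = {1, -1, j, -j}, so |H| = 4.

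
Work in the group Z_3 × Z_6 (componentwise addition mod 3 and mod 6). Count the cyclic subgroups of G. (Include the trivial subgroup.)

Group the elements of G by the cyclic subgroup they generate; each cyclic subgroup of order d accounts for φ(d) elements.
Cyclic subgroups by order — order 1: 1; order 2: 1; order 3: 4; order 6: 4.
Total: 10.

10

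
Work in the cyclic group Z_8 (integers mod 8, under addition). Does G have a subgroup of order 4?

4 | 8. A subgroup of order 4 is {0, 2, 4, 6}.

Yes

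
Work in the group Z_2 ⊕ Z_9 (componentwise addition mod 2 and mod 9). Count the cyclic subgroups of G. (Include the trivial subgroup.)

6

Group the elements of G by the cyclic subgroup they generate; each cyclic subgroup of order d accounts for φ(d) elements.
Cyclic subgroups by order — order 1: 1; order 2: 1; order 3: 1; order 6: 1; order 9: 1; order 18: 1.
Total: 6.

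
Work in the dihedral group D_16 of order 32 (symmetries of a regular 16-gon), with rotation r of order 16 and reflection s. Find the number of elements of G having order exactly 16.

8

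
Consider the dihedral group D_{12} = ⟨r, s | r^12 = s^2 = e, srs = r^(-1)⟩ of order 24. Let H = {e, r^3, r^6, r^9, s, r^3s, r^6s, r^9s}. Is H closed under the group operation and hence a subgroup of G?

|H| = 8 divides |G| = 24, consistent with Lagrange.
H contains the identity, every element's inverse is in H, and H is closed under ·: it is a subgroup.

Yes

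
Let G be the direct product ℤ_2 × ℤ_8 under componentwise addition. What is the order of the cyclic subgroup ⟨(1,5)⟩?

The order of (1,5) in Z_2 × Z_8 is lcm(ord(1) in Z_2, ord(5) in Z_8).
ord(1) = 2 and ord(5) = 8, so |⟨(1,5)⟩| = lcm(2, 8) = 8.

8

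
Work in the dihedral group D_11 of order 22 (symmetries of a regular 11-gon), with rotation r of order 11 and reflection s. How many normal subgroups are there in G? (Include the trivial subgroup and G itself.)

3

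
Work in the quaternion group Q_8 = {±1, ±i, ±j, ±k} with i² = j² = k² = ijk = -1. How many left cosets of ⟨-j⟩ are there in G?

|⟨-j⟩| = 4 and |G| = 8.
By Lagrange, [G : H] = |G|/|H| = 8/4 = 2.

2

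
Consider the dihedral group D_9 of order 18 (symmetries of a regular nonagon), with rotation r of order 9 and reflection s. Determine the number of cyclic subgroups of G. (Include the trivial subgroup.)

12

Group the elements of G by the cyclic subgroup they generate; each cyclic subgroup of order d accounts for φ(d) elements.
Cyclic subgroups by order — order 1: 1; order 2: 9; order 3: 1; order 9: 1.
Total: 12.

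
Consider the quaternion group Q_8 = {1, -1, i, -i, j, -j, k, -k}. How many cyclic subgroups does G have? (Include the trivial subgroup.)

5

Group the elements of G by the cyclic subgroup they generate; each cyclic subgroup of order d accounts for φ(d) elements.
Cyclic subgroups by order — order 1: 1; order 2: 1; order 4: 3.
Total: 5.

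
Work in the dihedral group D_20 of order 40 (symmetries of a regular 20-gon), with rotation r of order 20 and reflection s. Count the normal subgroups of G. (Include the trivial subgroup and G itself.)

G has 48 subgroups. Checking conjugation-invariance by order — order 1: 1/1 normal; order 2: 1/21 normal; order 4: 1/11 normal; order 5: 1/1 normal; order 8: 0/5 normal; order 10: 1/5 normal; order 20: 3/3 normal; order 40: 1/1 normal.
Total normal subgroups: 9.

9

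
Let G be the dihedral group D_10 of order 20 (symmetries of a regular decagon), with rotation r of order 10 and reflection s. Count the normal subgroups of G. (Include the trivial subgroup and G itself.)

7

G has 22 subgroups. Checking conjugation-invariance by order — order 1: 1/1 normal; order 2: 1/11 normal; order 4: 0/5 normal; order 5: 1/1 normal; order 10: 3/3 normal; order 20: 1/1 normal.
Total normal subgroups: 7.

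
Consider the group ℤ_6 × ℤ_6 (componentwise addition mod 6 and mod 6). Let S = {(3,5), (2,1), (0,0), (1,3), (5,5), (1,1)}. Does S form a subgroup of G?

No

(2,1) ∈ S but its inverse (4,5) ∉ S, so S is not a subgroup.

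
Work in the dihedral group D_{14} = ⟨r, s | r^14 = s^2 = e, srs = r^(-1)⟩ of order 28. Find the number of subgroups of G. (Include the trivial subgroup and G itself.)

28

|G| = 28, so by Lagrange every subgroup order divides 28. Divisors: 1, 2, 4, 7, 14, 28.
Subgroups by order — order 1: 1; order 2: 15; order 4: 7; order 7: 1; order 14: 3; order 28: 1.
Total: 1 + 15 + 7 + 1 + 3 + 1 = 28.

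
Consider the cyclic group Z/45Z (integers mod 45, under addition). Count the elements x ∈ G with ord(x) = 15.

8

In a cyclic group of order 45, the number of elements of order d (for d | 45) is φ(d).
φ(15) = 8.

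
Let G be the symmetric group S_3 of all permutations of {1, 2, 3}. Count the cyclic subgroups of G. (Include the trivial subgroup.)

Each element a generates a cyclic subgroup ⟨a⟩; distinct elements may generate the same one (a cyclic group of order d has φ(d) generators).
Cyclic subgroups by order — order 1: 1; order 2: 3; order 3: 1.
Total: 5.

5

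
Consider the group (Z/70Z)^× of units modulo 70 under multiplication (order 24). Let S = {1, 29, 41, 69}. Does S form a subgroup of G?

Yes

|S| = 4 divides |G| = 24, consistent with Lagrange.
S contains the identity, every element's inverse is in S, and S is closed under ·: it is a subgroup.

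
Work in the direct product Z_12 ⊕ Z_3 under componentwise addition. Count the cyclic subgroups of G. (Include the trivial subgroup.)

15

Group the elements of G by the cyclic subgroup they generate; each cyclic subgroup of order d accounts for φ(d) elements.
Cyclic subgroups by order — order 1: 1; order 2: 1; order 3: 4; order 4: 1; order 6: 4; order 12: 4.
Total: 15.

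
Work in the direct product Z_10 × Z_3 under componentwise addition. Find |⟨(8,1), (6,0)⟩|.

15

|⟨(8,1)⟩| = 15 and |⟨(6,0)⟩| = 5, so |H| is a multiple of lcm(15, 5) = 15 and divides |G| = 30.
Closing under the operation: H = {(0,0), (0,1), (0,2), (2,0), (2,1), (2,2), (4,0), (4,1), (4,2), (6,0), (6,1), (6,2), (8,0), (8,1), (8,2)}, so |H| = 15.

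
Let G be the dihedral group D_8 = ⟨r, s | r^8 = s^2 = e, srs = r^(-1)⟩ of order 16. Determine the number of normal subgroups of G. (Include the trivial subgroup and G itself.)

G has 19 subgroups. Checking conjugation-invariance by order — order 1: 1/1 normal; order 2: 1/9 normal; order 4: 1/5 normal; order 8: 3/3 normal; order 16: 1/1 normal.
Total normal subgroups: 7.

7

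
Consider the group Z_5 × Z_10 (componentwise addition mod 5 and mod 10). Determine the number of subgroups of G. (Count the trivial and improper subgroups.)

16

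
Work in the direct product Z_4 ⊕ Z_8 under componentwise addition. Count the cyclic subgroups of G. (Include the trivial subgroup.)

Each element a generates a cyclic subgroup ⟨a⟩; distinct elements may generate the same one (a cyclic group of order d has φ(d) generators).
Cyclic subgroups by order — order 1: 1; order 2: 3; order 4: 6; order 8: 4.
Total: 14.

14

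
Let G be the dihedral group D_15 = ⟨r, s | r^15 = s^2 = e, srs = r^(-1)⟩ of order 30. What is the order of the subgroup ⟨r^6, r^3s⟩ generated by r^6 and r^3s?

10

|⟨r^6⟩| = 5 and |⟨r^3s⟩| = 2, so |H| is a multiple of lcm(5, 2) = 10 and divides |G| = 30.
Closing under the operation: H = {e, r^3, r^6, r^9, r^12, s, r^3s, r^6s, r^9s, r^12s}, so |H| = 10.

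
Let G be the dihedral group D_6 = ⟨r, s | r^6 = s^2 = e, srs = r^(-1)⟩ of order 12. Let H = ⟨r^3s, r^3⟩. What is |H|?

|⟨r^3s⟩| = 2 and |⟨r^3⟩| = 2, so |H| is a multiple of lcm(2, 2) = 2 and divides |G| = 12.
Closing under the operation: H = {e, r^3, s, r^3s}, so |H| = 4.

4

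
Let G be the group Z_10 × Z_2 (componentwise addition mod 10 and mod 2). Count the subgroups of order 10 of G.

|G| = 20 and 10 | 20, so subgroups of order 10 are possible by Lagrange.
The subgroups of order 10 are: {(0,0), (0,1), (2,0), (2,1), (4,0), (4,1), (6,0), (6,1), (8,0), (8,1)}; {(0,0), (1,0), (2,0), (3,0), (4,0), (5,0), (6,0), (7,0), (8,0), (9,0)}; {(0,0), (1,1), (2,0), (3,1), (4,0), (5,1), (6,0), (7,1), (8,0), (9,1)}.
So G has 3 subgroups of order 10.

3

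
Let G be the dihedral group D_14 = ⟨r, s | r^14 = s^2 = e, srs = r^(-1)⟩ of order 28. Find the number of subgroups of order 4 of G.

|G| = 28 and 4 | 28, so subgroups of order 4 are possible by Lagrange.
The subgroups of order 4 are: {e, r^7, r^3s, r^10s}; {e, r^7, r^4s, r^11s}; {e, r^7, r^5s, r^12s}; {e, r^7, r^6s, r^13s}; … (7 in all).
So G has 7 subgroups of order 4.

7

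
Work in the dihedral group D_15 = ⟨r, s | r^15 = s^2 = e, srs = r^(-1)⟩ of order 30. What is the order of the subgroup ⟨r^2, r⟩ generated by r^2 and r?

15

|⟨r^2⟩| = 15 and |⟨r⟩| = 15, so |H| is a multiple of lcm(15, 15) = 15 and divides |G| = 30.
Closing under the operation: H = {e, r, r^2, r^3, r^4, r^5, r^6, r^7, r^8, r^9, r^10, r^11, r^12, r^13, r^14}, so |H| = 15.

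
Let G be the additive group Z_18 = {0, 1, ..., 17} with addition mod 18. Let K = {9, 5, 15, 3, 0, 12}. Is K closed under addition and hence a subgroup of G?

No

5 ∈ K but its inverse 13 ∉ K, so K is not a subgroup.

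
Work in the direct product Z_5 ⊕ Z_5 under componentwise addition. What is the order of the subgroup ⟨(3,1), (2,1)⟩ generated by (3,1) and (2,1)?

|⟨(3,1)⟩| = 5 and |⟨(2,1)⟩| = 5, so |H| is a multiple of lcm(5, 5) = 5 and divides |G| = 25.
Closing {(3,1), (2,1)} under the group operation gives all of G, so |H| = 25.

25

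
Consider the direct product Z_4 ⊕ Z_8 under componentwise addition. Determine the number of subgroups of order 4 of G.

7

|G| = 32 and 4 | 32, so subgroups of order 4 are possible by Lagrange.
The subgroups of order 4 are: {(0,0), (0,2), (0,4), (0,6)}; {(0,0), (0,4), (2,0), (2,4)}; {(0,0), (0,4), (2,2), (2,6)}; {(0,0), (1,0), (2,0), (3,0)}; … (7 in all).
So G has 7 subgroups of order 4.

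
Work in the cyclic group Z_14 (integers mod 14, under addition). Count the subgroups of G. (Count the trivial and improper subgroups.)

A cyclic group of order 14 has exactly one subgroup for each divisor of 14.
Divisors of 14: 1, 2, 7, 14.
So Z_14 has 4 subgroups.

4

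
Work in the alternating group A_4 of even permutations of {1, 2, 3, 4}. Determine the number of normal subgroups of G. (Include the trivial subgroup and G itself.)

G has 10 subgroups. Checking conjugation-invariance by order — order 1: 1/1 normal; order 2: 0/3 normal; order 3: 0/4 normal; order 4: 1/1 normal; order 12: 1/1 normal.
Total normal subgroups: 3.

3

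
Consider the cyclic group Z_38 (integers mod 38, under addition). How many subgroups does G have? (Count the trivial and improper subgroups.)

4

Subgroups of the cyclic group Z_38 correspond bijectively to divisors of 38.
Divisors of 38: 1, 2, 19, 38.
So Z_38 has 4 subgroups.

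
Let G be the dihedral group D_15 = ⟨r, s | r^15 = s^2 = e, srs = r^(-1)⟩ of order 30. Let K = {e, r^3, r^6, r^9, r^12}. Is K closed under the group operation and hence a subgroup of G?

Yes

|K| = 5 divides |G| = 30, consistent with Lagrange.
K contains the identity, every element's inverse is in K, and K is closed under ·: it is a subgroup.
In fact K = ⟨r^9⟩.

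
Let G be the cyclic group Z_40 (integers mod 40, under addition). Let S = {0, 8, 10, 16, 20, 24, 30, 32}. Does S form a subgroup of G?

Closure fails: 32 + 10 = 2 ∉ S. So S is not a subgroup.

No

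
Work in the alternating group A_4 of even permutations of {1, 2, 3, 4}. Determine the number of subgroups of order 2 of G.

3

|G| = 12 and 2 | 12, so subgroups of order 2 are possible by Lagrange.
The subgroups of order 2 are: {e, (1 2)(3 4)}; {e, (1 3)(2 4)}; {e, (1 4)(2 3)}.
So G has 3 subgroups of order 2.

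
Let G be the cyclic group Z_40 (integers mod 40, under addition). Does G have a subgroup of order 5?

5 | 40. A subgroup of order 5 is {0, 8, 16, 24, 32}.

Yes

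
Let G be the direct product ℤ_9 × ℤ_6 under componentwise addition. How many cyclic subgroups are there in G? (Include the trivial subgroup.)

16

Group the elements of G by the cyclic subgroup they generate; each cyclic subgroup of order d accounts for φ(d) elements.
Cyclic subgroups by order — order 1: 1; order 2: 1; order 3: 4; order 6: 4; order 9: 3; order 18: 3.
Total: 16.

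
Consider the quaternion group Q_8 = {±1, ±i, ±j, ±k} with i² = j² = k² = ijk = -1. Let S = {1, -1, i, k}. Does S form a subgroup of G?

k ∈ S but its inverse -k ∉ S, so S is not a subgroup.

No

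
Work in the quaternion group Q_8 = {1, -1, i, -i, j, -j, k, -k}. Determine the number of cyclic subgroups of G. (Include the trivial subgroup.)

Each element a generates a cyclic subgroup ⟨a⟩; distinct elements may generate the same one (a cyclic group of order d has φ(d) generators).
Cyclic subgroups by order — order 1: 1; order 2: 1; order 4: 3.
Total: 5.

5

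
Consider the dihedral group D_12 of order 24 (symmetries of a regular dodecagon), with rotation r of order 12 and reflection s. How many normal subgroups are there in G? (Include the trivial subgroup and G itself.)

9

G has 34 subgroups. Checking conjugation-invariance by order — order 1: 1/1 normal; order 2: 1/13 normal; order 3: 1/1 normal; order 4: 1/7 normal; order 6: 1/5 normal; order 8: 0/3 normal; order 12: 3/3 normal; order 24: 1/1 normal.
Total normal subgroups: 9.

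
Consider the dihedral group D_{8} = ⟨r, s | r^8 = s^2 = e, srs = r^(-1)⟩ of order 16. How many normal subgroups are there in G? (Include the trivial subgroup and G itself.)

G has 19 subgroups. Checking conjugation-invariance by order — order 1: 1/1 normal; order 2: 1/9 normal; order 4: 1/5 normal; order 8: 3/3 normal; order 16: 1/1 normal.
Total normal subgroups: 7.

7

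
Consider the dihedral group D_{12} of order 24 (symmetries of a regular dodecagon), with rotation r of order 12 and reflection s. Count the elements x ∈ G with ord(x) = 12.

4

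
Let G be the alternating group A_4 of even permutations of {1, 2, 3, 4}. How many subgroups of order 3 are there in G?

|G| = 12 and 3 | 12, so subgroups of order 3 are possible by Lagrange.
The subgroups of order 3 are: {e, (1 2 3), (1 3 2)}; {e, (1 2 4), (1 4 2)}; {e, (1 3 4), (1 4 3)}; {e, (2 3 4), (2 4 3)}.
So G has 4 subgroups of order 3.

4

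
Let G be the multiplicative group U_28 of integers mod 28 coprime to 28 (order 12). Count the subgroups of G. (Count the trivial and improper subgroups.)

10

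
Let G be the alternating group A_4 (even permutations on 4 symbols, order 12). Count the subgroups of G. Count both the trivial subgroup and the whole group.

|G| = 12, so by Lagrange every subgroup order divides 12. Divisors: 1, 2, 3, 4, 6, 12.
Subgroups by order — order 1: 1; order 2: 3; order 3: 4; order 4: 1; order 6: 0; order 12: 1.
Total: 1 + 3 + 4 + 1 + 0 + 1 = 10.

10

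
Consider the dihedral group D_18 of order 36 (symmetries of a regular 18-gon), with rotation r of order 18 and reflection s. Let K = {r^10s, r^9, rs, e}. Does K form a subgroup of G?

Yes

|K| = 4 divides |G| = 36, consistent with Lagrange.
K contains the identity, every element's inverse is in K, and K is closed under ·: it is a subgroup.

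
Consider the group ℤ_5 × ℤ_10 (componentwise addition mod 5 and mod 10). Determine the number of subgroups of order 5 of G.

6

|G| = 50 and 5 | 50, so subgroups of order 5 are possible by Lagrange.
The subgroups of order 5 are: {(0,0), (0,2), (0,4), (0,6), (0,8)}; {(0,0), (1,0), (2,0), (3,0), (4,0)}; {(0,0), (1,2), (2,4), (3,6), (4,8)}; {(0,0), (1,4), (2,8), (3,2), (4,6)}; … (6 in all).
So G has 6 subgroups of order 5.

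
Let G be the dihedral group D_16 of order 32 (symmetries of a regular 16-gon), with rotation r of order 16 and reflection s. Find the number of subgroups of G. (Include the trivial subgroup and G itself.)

36

|G| = 32, so by Lagrange every subgroup order divides 32. Divisors: 1, 2, 4, 8, 16, 32.
Subgroups by order — order 1: 1; order 2: 17; order 4: 9; order 8: 5; order 16: 3; order 32: 1.
Total: 1 + 17 + 9 + 5 + 3 + 1 = 36.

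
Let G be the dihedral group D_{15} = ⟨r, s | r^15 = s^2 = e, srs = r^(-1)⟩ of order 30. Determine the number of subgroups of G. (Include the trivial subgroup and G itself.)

|G| = 30, so by Lagrange every subgroup order divides 30. Divisors: 1, 2, 3, 5, 6, 10, 15, 30.
Subgroups by order — order 1: 1; order 2: 15; order 3: 1; order 5: 1; order 6: 5; order 10: 3; order 15: 1; order 30: 1.
Total: 1 + 15 + 1 + 1 + 5 + 3 + 1 + 1 = 28.

28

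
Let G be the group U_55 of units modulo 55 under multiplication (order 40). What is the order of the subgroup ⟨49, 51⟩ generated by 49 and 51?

|⟨49⟩| = 10 and |⟨51⟩| = 10, so |H| is a multiple of lcm(10, 10) = 10 and divides |G| = 40.
Closing under the operation: H = {1, 4, 6, 9, 14, 16, 19, 21, 24, 26, 29, 31, 34, 36, 39, 41, 46, 49, 51, 54}, so |H| = 20.

20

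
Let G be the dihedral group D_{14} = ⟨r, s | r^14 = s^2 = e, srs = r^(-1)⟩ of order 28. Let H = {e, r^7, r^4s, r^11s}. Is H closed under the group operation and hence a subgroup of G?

|H| = 4 divides |G| = 28, consistent with Lagrange.
H contains the identity, every element's inverse is in H, and H is closed under ·: it is a subgroup.

Yes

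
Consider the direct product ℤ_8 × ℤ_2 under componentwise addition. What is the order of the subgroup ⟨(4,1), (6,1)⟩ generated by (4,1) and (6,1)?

|⟨(4,1)⟩| = 2 and |⟨(6,1)⟩| = 4, so |H| is a multiple of lcm(2, 4) = 4 and divides |G| = 16.
Closing under the operation: H = {(0,0), (0,1), (2,0), (2,1), (4,0), (4,1), (6,0), (6,1)}, so |H| = 8.

8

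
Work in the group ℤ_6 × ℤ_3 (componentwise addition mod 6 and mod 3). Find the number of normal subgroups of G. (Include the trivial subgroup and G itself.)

12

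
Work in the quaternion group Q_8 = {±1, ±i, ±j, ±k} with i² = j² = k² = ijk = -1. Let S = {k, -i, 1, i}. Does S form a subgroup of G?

No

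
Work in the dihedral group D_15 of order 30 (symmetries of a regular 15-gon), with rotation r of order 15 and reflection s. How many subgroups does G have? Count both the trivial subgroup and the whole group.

|G| = 30, so by Lagrange every subgroup order divides 30. Divisors: 1, 2, 3, 5, 6, 10, 15, 30.
Subgroups by order — order 1: 1; order 2: 15; order 3: 1; order 5: 1; order 6: 5; order 10: 3; order 15: 1; order 30: 1.
Total: 1 + 15 + 1 + 1 + 5 + 3 + 1 + 1 = 28.

28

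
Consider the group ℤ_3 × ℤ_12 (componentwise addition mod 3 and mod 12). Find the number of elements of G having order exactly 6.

8

An element (a,b) has order lcm(ord(a), ord(b)); count pairs with lcm equal to 6.
Enumerating gives 8 such elements.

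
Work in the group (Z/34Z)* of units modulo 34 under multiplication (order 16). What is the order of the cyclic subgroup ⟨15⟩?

Compute successive powers of 15 mod 34: 15, 21, 9, 33, 19, 13, 25, 1; 15^8 ≡ 1 (mod 34).
So |⟨15⟩| = 8.

8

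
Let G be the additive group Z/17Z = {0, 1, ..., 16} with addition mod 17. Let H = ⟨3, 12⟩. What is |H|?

|⟨3⟩| = 17 and |⟨12⟩| = 17, so |H| is a multiple of lcm(17, 17) = 17 and divides |G| = 17.
Closing {3, 12} under the group operation gives all of G, so |H| = 17.

17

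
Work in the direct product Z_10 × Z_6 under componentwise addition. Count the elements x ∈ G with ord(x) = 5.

4

An element (a,b) has order lcm(ord(a), ord(b)); count pairs with lcm equal to 5.
Enumerating gives 4 such elements.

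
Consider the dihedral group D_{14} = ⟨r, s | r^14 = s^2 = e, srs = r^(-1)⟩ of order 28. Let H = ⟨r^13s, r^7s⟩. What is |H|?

14

|⟨r^13s⟩| = 2 and |⟨r^7s⟩| = 2, so |H| is a multiple of lcm(2, 2) = 2 and divides |G| = 28.
Closing under the operation: H = {e, r^2, r^4, r^6, r^8, r^10, r^12, rs, r^3s, r^5s, r^7s, r^9s, r^11s, r^13s}, so |H| = 14.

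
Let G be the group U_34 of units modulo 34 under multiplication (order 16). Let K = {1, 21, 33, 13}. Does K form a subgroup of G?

Yes

|K| = 4 divides |G| = 16, consistent with Lagrange.
K contains the identity, every element's inverse is in K, and K is closed under ·: it is a subgroup.
In fact K = ⟨21⟩.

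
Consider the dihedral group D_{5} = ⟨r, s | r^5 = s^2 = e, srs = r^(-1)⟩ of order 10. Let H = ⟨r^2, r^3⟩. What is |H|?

5

|⟨r^2⟩| = 5 and |⟨r^3⟩| = 5, so |H| is a multiple of lcm(5, 5) = 5 and divides |G| = 10.
Closing under the operation: H = {e, r, r^2, r^3, r^4}, so |H| = 5.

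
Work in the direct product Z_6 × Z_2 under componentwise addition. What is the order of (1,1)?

6

The order of (1,1) in Z_6 × Z_2 is lcm(ord(1) in Z_6, ord(1) in Z_2).
ord(1) = 6 and ord(1) = 2, so |⟨(1,1)⟩| = lcm(6, 2) = 6.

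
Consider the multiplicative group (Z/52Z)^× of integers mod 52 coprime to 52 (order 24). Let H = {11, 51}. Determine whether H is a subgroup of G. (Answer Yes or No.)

The identity 1 ∉ H, so H is not a subgroup.

No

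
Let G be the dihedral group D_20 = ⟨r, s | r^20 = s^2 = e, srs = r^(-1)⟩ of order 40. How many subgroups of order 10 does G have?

5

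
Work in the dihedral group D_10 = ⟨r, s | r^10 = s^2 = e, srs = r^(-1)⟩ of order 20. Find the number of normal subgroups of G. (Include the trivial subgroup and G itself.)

7

G has 22 subgroups. Checking conjugation-invariance by order — order 1: 1/1 normal; order 2: 1/11 normal; order 4: 0/5 normal; order 5: 1/1 normal; order 10: 3/3 normal; order 20: 1/1 normal.
Total normal subgroups: 7.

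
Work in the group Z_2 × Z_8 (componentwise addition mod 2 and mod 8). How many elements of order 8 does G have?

An element (a,b) has order lcm(ord(a), ord(b)); count pairs with lcm equal to 8.
Enumerating gives 8 such elements.

8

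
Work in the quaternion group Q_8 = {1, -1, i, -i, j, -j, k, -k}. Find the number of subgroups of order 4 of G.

3

|G| = 8 and 4 | 8, so subgroups of order 4 are possible by Lagrange.
The subgroups of order 4 are: {1, -1, i, -i}; {1, -1, j, -j}; {1, -1, k, -k}.
So G has 3 subgroups of order 4.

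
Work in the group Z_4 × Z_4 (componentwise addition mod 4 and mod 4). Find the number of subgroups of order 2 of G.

3

|G| = 16 and 2 | 16, so subgroups of order 2 are possible by Lagrange.
The subgroups of order 2 are: {(0,0), (0,2)}; {(0,0), (2,0)}; {(0,0), (2,2)}.
So G has 3 subgroups of order 2.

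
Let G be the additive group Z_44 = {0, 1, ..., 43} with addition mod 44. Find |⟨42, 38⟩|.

|⟨42⟩| = 22 and |⟨38⟩| = 22, so |H| is a multiple of lcm(22, 22) = 22 and divides |G| = 44.
Closing under the operation: H = {0, 2, 4, 6, 8, 10, 12, 14, 16, 18, 20, 22, 24, 26, 28, 30, 32, 34, 36, 38, 40, 42}, so |H| = 22.

22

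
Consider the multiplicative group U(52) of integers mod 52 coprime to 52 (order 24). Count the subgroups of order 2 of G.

3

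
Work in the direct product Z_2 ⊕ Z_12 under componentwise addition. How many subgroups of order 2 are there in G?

3

|G| = 24 and 2 | 24, so subgroups of order 2 are possible by Lagrange.
The subgroups of order 2 are: {(0,0), (0,6)}; {(0,0), (1,0)}; {(0,0), (1,6)}.
So G has 3 subgroups of order 2.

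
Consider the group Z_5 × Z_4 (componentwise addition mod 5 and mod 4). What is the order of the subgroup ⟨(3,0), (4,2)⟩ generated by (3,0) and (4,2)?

10

|⟨(3,0)⟩| = 5 and |⟨(4,2)⟩| = 10, so |H| is a multiple of lcm(5, 10) = 10 and divides |G| = 20.
Closing under the operation: H = {(0,0), (0,2), (1,0), (1,2), (2,0), (2,2), (3,0), (3,2), (4,0), (4,2)}, so |H| = 10.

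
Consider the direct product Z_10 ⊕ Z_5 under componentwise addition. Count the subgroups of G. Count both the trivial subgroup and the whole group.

16

|G| = 50, so by Lagrange every subgroup order divides 50. Divisors: 1, 2, 5, 10, 25, 50.
Subgroups by order — order 1: 1; order 2: 1; order 5: 6; order 10: 6; order 25: 1; order 50: 1.
Total: 1 + 1 + 6 + 6 + 1 + 1 = 16.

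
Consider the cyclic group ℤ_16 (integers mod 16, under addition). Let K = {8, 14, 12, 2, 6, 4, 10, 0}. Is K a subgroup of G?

|K| = 8 divides |G| = 16, consistent with Lagrange.
K contains the identity, every element's inverse is in K, and K is closed under +: it is a subgroup.
In fact K = ⟨2⟩.

Yes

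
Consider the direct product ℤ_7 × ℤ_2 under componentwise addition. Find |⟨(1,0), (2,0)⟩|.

|⟨(1,0)⟩| = 7 and |⟨(2,0)⟩| = 7, so |H| is a multiple of lcm(7, 7) = 7 and divides |G| = 14.
Closing under the operation: H = {(0,0), (1,0), (2,0), (3,0), (4,0), (5,0), (6,0)}, so |H| = 7.

7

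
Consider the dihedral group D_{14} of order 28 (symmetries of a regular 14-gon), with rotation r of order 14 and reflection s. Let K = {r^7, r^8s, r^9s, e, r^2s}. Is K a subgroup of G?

No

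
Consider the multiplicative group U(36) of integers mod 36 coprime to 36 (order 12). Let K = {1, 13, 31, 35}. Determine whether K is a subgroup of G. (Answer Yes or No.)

13 ∈ K but its inverse 25 ∉ K, so K is not a subgroup.

No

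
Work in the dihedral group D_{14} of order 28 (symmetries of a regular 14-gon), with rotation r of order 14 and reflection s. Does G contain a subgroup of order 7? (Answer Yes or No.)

Yes

7 | 28. A subgroup of order 7 is {e, r^2, r^4, r^6, r^8, r^10, r^12}.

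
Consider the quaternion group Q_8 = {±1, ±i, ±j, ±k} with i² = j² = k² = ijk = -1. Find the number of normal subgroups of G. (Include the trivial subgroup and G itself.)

G has 6 subgroups. Checking conjugation-invariance by order — order 1: 1/1 normal; order 2: 1/1 normal; order 4: 3/3 normal; order 8: 1/1 normal.
Total normal subgroups: 6.

6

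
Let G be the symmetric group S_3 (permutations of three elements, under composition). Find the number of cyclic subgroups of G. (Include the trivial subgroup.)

5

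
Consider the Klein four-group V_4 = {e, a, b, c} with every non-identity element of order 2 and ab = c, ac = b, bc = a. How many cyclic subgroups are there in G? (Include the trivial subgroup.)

4

Each element a generates a cyclic subgroup ⟨a⟩; distinct elements may generate the same one (a cyclic group of order d has φ(d) generators).
Cyclic subgroups by order — order 1: 1; order 2: 3.
Total: 4.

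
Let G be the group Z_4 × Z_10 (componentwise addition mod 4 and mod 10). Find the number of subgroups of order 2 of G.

3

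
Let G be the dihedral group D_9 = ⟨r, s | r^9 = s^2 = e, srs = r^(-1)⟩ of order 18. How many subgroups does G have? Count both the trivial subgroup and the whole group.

|G| = 18, so by Lagrange every subgroup order divides 18. Divisors: 1, 2, 3, 6, 9, 18.
Subgroups by order — order 1: 1; order 2: 9; order 3: 1; order 6: 3; order 9: 1; order 18: 1.
Total: 1 + 9 + 1 + 3 + 1 + 1 = 16.

16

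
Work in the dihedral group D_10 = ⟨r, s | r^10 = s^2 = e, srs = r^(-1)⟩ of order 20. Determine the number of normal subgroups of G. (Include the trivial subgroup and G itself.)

G has 22 subgroups. Checking conjugation-invariance by order — order 1: 1/1 normal; order 2: 1/11 normal; order 4: 0/5 normal; order 5: 1/1 normal; order 10: 3/3 normal; order 20: 1/1 normal.
Total normal subgroups: 7.

7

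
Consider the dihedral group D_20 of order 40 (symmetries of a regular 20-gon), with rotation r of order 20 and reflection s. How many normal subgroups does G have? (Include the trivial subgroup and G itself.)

9

G has 48 subgroups. Checking conjugation-invariance by order — order 1: 1/1 normal; order 2: 1/21 normal; order 4: 1/11 normal; order 5: 1/1 normal; order 8: 0/5 normal; order 10: 1/5 normal; order 20: 3/3 normal; order 40: 1/1 normal.
Total normal subgroups: 9.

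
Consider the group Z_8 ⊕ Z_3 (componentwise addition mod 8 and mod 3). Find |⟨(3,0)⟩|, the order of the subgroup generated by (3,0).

The order of (3,0) in Z_8 × Z_3 is lcm(ord(3) in Z_8, ord(0) in Z_3).
ord(3) = 8 and ord(0) = 1, so |⟨(3,0)⟩| = lcm(8, 1) = 8.

8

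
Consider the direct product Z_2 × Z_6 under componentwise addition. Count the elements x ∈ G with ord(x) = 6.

An element (a,b) has order lcm(ord(a), ord(b)); count pairs with lcm equal to 6.
Enumerating gives 6 such elements.

6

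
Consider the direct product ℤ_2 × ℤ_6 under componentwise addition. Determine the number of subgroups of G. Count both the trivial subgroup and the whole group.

10

|G| = 12, so by Lagrange every subgroup order divides 12. Divisors: 1, 2, 3, 4, 6, 12.
Subgroups by order — order 1: 1; order 2: 3; order 3: 1; order 4: 1; order 6: 3; order 12: 1.
Total: 1 + 3 + 1 + 1 + 3 + 1 = 10.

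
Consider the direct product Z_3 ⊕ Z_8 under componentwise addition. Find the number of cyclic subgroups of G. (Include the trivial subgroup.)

8

Group the elements of G by the cyclic subgroup they generate; each cyclic subgroup of order d accounts for φ(d) elements.
Cyclic subgroups by order — order 1: 1; order 2: 1; order 3: 1; order 4: 1; order 6: 1; order 8: 1; order 12: 1; order 24: 1.
Total: 8.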